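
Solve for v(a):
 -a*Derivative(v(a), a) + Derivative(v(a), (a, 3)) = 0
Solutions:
 v(a) = C1 + Integral(C2*airyai(a) + C3*airybi(a), a)


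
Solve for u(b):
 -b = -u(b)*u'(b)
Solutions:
 u(b) = -sqrt(C1 + b^2)
 u(b) = sqrt(C1 + b^2)


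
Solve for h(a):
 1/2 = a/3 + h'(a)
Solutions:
 h(a) = C1 - a^2/6 + a/2


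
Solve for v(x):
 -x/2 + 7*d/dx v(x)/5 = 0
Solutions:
 v(x) = C1 + 5*x^2/28


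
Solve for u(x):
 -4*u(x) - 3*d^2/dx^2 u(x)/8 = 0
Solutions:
 u(x) = C1*sin(4*sqrt(6)*x/3) + C2*cos(4*sqrt(6)*x/3)


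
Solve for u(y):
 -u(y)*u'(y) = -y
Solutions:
 u(y) = -sqrt(C1 + y^2)
 u(y) = sqrt(C1 + y^2)


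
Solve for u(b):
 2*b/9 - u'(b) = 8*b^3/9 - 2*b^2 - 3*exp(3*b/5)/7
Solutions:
 u(b) = C1 - 2*b^4/9 + 2*b^3/3 + b^2/9 + 5*exp(3*b/5)/7


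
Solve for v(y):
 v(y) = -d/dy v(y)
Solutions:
 v(y) = C1*exp(-y)


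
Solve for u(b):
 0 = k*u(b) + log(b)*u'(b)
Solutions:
 u(b) = C1*exp(-k*li(b))


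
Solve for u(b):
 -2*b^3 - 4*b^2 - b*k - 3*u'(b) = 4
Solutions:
 u(b) = C1 - b^4/6 - 4*b^3/9 - b^2*k/6 - 4*b/3


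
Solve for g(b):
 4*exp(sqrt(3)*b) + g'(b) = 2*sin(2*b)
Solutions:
 g(b) = C1 - 4*sqrt(3)*exp(sqrt(3)*b)/3 - cos(2*b)


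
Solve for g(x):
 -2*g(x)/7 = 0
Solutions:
 g(x) = 0


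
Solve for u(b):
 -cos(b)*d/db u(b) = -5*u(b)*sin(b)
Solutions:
 u(b) = C1/cos(b)^5


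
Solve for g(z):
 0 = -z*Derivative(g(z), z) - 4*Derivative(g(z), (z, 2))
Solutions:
 g(z) = C1 + C2*erf(sqrt(2)*z/4)


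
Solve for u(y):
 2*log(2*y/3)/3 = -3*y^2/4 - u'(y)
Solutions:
 u(y) = C1 - y^3/4 - 2*y*log(y)/3 - 2*y*log(2)/3 + 2*y/3 + 2*y*log(3)/3


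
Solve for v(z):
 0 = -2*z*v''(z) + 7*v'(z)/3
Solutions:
 v(z) = C1 + C2*z^(13/6)


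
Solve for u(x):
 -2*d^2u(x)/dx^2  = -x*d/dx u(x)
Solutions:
 u(x) = C1 + C2*erfi(x/2)


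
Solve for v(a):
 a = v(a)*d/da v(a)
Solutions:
 v(a) = -sqrt(C1 + a^2)
 v(a) = sqrt(C1 + a^2)


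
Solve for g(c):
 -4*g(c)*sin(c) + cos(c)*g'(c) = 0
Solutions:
 g(c) = C1/cos(c)^4


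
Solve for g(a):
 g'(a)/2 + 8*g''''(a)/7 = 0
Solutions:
 g(a) = C1 + C4*exp(-2^(2/3)*7^(1/3)*a/4) + (C2*sin(2^(2/3)*sqrt(3)*7^(1/3)*a/8) + C3*cos(2^(2/3)*sqrt(3)*7^(1/3)*a/8))*exp(2^(2/3)*7^(1/3)*a/8)


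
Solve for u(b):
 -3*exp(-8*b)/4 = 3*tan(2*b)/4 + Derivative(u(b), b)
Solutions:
 u(b) = C1 - 3*log(tan(2*b)^2 + 1)/16 + 3*exp(-8*b)/32


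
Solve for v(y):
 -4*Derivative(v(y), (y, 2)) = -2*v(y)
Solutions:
 v(y) = C1*exp(-sqrt(2)*y/2) + C2*exp(sqrt(2)*y/2)


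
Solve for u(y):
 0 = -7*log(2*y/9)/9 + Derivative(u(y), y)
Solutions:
 u(y) = C1 + 7*y*log(y)/9 - 14*y*log(3)/9 - 7*y/9 + 7*y*log(2)/9


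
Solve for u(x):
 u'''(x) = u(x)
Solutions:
 u(x) = C3*exp(x) + (C1*sin(sqrt(3)*x/2) + C2*cos(sqrt(3)*x/2))*exp(-x/2)


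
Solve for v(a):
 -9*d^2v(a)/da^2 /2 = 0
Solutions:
 v(a) = C1 + C2*a


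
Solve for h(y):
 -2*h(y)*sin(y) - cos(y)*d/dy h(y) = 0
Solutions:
 h(y) = C1*cos(y)^2


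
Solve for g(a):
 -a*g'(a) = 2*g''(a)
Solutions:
 g(a) = C1 + C2*erf(a/2)


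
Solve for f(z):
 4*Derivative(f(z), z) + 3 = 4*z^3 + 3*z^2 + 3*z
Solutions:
 f(z) = C1 + z^4/4 + z^3/4 + 3*z^2/8 - 3*z/4


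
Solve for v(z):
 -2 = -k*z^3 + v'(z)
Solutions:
 v(z) = C1 + k*z^4/4 - 2*z


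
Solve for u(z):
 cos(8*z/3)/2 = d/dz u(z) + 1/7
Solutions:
 u(z) = C1 - z/7 + 3*sin(8*z/3)/16


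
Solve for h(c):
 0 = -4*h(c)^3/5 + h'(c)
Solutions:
 h(c) = -sqrt(10)*sqrt(-1/(C1 + 4*c))/2
 h(c) = sqrt(10)*sqrt(-1/(C1 + 4*c))/2


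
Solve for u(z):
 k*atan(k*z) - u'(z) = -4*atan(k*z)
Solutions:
 u(z) = C1 + (k + 4)*Piecewise((z*atan(k*z) - log(k^2*z^2 + 1)/(2*k), Ne(k, 0)), (0, True))


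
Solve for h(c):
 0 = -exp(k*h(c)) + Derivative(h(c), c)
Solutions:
 h(c) = Piecewise((log(-1/(C1*k + c*k))/k, Ne(k, 0)), (nan, True))
 h(c) = Piecewise((C1 + c, Eq(k, 0)), (nan, True))


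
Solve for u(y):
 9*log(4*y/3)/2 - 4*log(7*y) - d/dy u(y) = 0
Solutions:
 u(y) = C1 + y*log(y)/2 - y*log(583443) - y/2 + y*log(3)/2 + 9*y*log(2)


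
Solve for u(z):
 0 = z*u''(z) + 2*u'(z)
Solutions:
 u(z) = C1 + C2/z


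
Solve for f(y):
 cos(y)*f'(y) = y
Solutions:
 f(y) = C1 + Integral(y/cos(y), y)


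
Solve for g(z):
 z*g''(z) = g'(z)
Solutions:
 g(z) = C1 + C2*z^2


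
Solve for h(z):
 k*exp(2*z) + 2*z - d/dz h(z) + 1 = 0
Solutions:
 h(z) = C1 + k*exp(2*z)/2 + z^2 + z


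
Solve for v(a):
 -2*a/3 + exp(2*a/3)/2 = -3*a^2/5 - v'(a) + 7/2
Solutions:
 v(a) = C1 - a^3/5 + a^2/3 + 7*a/2 - 3*exp(2*a/3)/4


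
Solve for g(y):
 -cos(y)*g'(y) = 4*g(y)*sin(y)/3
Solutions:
 g(y) = C1*cos(y)^(4/3)


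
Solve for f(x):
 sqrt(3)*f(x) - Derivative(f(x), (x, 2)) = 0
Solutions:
 f(x) = C1*exp(-3^(1/4)*x) + C2*exp(3^(1/4)*x)


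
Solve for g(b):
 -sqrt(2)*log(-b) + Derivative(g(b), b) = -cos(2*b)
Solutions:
 g(b) = C1 + sqrt(2)*b*(log(-b) - 1) - sin(2*b)/2


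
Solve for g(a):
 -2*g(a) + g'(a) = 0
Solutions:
 g(a) = C1*exp(2*a)


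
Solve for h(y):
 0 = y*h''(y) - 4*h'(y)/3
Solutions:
 h(y) = C1 + C2*y^(7/3)


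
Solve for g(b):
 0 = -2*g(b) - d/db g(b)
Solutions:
 g(b) = C1*exp(-2*b)


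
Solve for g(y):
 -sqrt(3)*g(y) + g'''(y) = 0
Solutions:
 g(y) = C3*exp(3^(1/6)*y) + (C1*sin(3^(2/3)*y/2) + C2*cos(3^(2/3)*y/2))*exp(-3^(1/6)*y/2)


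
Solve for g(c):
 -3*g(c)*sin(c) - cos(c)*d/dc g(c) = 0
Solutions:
 g(c) = C1*cos(c)^3


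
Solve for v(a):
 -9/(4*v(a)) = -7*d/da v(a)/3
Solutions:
 v(a) = -sqrt(C1 + 378*a)/14
 v(a) = sqrt(C1 + 378*a)/14


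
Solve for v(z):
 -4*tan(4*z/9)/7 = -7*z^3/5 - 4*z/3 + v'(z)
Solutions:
 v(z) = C1 + 7*z^4/20 + 2*z^2/3 + 9*log(cos(4*z/9))/7


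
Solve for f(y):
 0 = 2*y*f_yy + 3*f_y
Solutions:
 f(y) = C1 + C2/sqrt(y)


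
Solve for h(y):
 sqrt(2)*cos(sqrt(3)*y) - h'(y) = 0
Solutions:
 h(y) = C1 + sqrt(6)*sin(sqrt(3)*y)/3


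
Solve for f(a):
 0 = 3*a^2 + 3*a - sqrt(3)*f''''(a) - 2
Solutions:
 f(a) = C1 + C2*a + C3*a^2 + C4*a^3 + sqrt(3)*a^6/360 + sqrt(3)*a^5/120 - sqrt(3)*a^4/36


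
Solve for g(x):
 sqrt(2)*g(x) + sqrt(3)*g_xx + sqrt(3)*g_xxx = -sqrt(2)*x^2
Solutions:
 g(x) = C1*exp(x*(-2 + (1 + 9*sqrt(6)/2 + sqrt(-4 + (2 + 9*sqrt(6))^2)/2)^(-1/3) + (1 + 9*sqrt(6)/2 + sqrt(-4 + (2 + 9*sqrt(6))^2)/2)^(1/3))/6)*sin(sqrt(3)*x*(-(1 + 9*sqrt(6)/2 + sqrt(-4 + (2 + 9*sqrt(6))^2)/2)^(1/3) + (1 + 9*sqrt(6)/2 + sqrt(-4 + (2 + 9*sqrt(6))^2)/2)^(-1/3))/6) + C2*exp(x*(-2 + (1 + 9*sqrt(6)/2 + sqrt(-4 + (2 + 9*sqrt(6))^2)/2)^(-1/3) + (1 + 9*sqrt(6)/2 + sqrt(-4 + (2 + 9*sqrt(6))^2)/2)^(1/3))/6)*cos(sqrt(3)*x*(-(1 + 9*sqrt(6)/2 + sqrt(-4 + (2 + 9*sqrt(6))^2)/2)^(1/3) + (1 + 9*sqrt(6)/2 + sqrt(-4 + (2 + 9*sqrt(6))^2)/2)^(-1/3))/6) + C3*exp(-x*((1 + 9*sqrt(6)/2 + sqrt(-4 + (2 + 9*sqrt(6))^2)/2)^(-1/3) + 1 + (1 + 9*sqrt(6)/2 + sqrt(-4 + (2 + 9*sqrt(6))^2)/2)^(1/3))/3) - x^2 + sqrt(6)


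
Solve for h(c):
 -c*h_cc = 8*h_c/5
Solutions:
 h(c) = C1 + C2/c^(3/5)


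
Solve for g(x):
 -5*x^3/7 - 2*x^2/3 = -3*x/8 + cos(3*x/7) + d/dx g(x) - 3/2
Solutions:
 g(x) = C1 - 5*x^4/28 - 2*x^3/9 + 3*x^2/16 + 3*x/2 - 7*sin(3*x/7)/3


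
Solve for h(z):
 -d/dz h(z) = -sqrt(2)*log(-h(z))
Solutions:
 -li(-h(z)) = C1 + sqrt(2)*z


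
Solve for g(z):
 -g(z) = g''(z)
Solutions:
 g(z) = C1*sin(z) + C2*cos(z)


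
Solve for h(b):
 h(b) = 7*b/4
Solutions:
 h(b) = 7*b/4


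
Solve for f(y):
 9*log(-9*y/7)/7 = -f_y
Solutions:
 f(y) = C1 - 9*y*log(-y)/7 + 9*y*(-2*log(3) + 1 + log(7))/7


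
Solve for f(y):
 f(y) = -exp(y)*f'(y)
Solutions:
 f(y) = C1*exp(exp(-y))


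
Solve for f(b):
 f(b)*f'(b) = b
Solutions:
 f(b) = -sqrt(C1 + b^2)
 f(b) = sqrt(C1 + b^2)


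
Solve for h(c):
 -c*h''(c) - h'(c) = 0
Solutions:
 h(c) = C1 + C2*log(c)


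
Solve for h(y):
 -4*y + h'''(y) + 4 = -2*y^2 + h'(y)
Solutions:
 h(y) = C1 + C2*exp(-y) + C3*exp(y) + 2*y^3/3 - 2*y^2 + 8*y


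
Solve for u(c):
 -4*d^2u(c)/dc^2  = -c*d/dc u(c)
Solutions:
 u(c) = C1 + C2*erfi(sqrt(2)*c/4)


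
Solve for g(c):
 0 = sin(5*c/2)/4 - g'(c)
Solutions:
 g(c) = C1 - cos(5*c/2)/10


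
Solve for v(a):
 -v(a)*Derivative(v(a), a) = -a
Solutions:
 v(a) = -sqrt(C1 + a^2)
 v(a) = sqrt(C1 + a^2)


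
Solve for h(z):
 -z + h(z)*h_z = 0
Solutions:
 h(z) = -sqrt(C1 + z^2)
 h(z) = sqrt(C1 + z^2)


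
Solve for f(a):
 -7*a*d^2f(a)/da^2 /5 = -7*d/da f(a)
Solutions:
 f(a) = C1 + C2*a^6


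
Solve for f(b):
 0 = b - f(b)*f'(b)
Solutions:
 f(b) = -sqrt(C1 + b^2)
 f(b) = sqrt(C1 + b^2)


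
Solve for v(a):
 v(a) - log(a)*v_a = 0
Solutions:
 v(a) = C1*exp(li(a))


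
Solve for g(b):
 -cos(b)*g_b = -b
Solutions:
 g(b) = C1 + Integral(b/cos(b), b)


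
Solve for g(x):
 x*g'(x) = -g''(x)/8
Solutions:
 g(x) = C1 + C2*erf(2*x)


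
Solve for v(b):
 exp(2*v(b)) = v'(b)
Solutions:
 v(b) = log(-sqrt(-1/(C1 + b))) - log(2)/2
 v(b) = log(-1/(C1 + b))/2 - log(2)/2


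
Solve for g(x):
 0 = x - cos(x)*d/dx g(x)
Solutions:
 g(x) = C1 + Integral(x/cos(x), x)


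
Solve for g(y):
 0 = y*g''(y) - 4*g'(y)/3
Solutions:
 g(y) = C1 + C2*y^(7/3)


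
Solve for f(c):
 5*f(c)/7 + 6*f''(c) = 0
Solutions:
 f(c) = C1*sin(sqrt(210)*c/42) + C2*cos(sqrt(210)*c/42)


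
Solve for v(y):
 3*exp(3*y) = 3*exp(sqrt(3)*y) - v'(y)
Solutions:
 v(y) = C1 - exp(3*y) + sqrt(3)*exp(sqrt(3)*y)


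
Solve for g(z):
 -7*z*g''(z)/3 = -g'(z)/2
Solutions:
 g(z) = C1 + C2*z^(17/14)


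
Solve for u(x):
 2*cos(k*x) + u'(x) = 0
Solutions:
 u(x) = C1 - 2*sin(k*x)/k


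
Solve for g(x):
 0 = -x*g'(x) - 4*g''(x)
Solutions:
 g(x) = C1 + C2*erf(sqrt(2)*x/4)


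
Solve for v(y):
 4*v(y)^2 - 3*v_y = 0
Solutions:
 v(y) = -3/(C1 + 4*y)


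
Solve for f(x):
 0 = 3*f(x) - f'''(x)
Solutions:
 f(x) = C3*exp(3^(1/3)*x) + (C1*sin(3^(5/6)*x/2) + C2*cos(3^(5/6)*x/2))*exp(-3^(1/3)*x/2)


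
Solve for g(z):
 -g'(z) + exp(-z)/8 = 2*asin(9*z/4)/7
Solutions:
 g(z) = C1 - 2*z*asin(9*z/4)/7 - 2*sqrt(16 - 81*z^2)/63 - exp(-z)/8


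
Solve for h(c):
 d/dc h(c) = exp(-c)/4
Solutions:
 h(c) = C1 - exp(-c)/4


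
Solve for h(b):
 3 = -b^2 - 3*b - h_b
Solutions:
 h(b) = C1 - b^3/3 - 3*b^2/2 - 3*b


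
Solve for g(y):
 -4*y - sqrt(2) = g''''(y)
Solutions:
 g(y) = C1 + C2*y + C3*y^2 + C4*y^3 - y^5/30 - sqrt(2)*y^4/24


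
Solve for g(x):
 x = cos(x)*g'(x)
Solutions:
 g(x) = C1 + Integral(x/cos(x), x)


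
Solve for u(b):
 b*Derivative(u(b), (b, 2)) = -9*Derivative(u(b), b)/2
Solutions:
 u(b) = C1 + C2/b^(7/2)


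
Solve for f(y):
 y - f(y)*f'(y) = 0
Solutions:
 f(y) = -sqrt(C1 + y^2)
 f(y) = sqrt(C1 + y^2)


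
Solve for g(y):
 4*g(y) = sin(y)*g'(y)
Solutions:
 g(y) = C1*(cos(y)^2 - 2*cos(y) + 1)/(cos(y)^2 + 2*cos(y) + 1)


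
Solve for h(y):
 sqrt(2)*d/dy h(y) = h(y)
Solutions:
 h(y) = C1*exp(sqrt(2)*y/2)


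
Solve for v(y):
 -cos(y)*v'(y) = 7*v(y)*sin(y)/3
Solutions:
 v(y) = C1*cos(y)^(7/3)


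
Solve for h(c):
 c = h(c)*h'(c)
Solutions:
 h(c) = -sqrt(C1 + c^2)
 h(c) = sqrt(C1 + c^2)


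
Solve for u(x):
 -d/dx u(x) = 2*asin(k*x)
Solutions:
 u(x) = C1 - 2*Piecewise((x*asin(k*x) + sqrt(-k^2*x^2 + 1)/k, Ne(k, 0)), (0, True))


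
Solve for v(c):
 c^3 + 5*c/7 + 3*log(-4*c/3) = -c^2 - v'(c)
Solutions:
 v(c) = C1 - c^4/4 - c^3/3 - 5*c^2/14 - 3*c*log(-c) + 3*c*(-2*log(2) + 1 + log(3))


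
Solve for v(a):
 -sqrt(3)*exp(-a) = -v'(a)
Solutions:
 v(a) = C1 - sqrt(3)*exp(-a)


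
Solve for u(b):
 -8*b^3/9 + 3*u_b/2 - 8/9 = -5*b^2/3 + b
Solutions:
 u(b) = C1 + 4*b^4/27 - 10*b^3/27 + b^2/3 + 16*b/27


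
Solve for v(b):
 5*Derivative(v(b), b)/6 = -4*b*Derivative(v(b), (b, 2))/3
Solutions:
 v(b) = C1 + C2*b^(3/8)


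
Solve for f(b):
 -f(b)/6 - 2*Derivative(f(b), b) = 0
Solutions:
 f(b) = C1*exp(-b/12)


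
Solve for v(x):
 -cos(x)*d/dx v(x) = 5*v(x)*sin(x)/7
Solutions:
 v(x) = C1*cos(x)^(5/7)


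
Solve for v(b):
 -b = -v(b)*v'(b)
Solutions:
 v(b) = -sqrt(C1 + b^2)
 v(b) = sqrt(C1 + b^2)


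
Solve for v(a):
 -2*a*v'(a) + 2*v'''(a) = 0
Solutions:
 v(a) = C1 + Integral(C2*airyai(a) + C3*airybi(a), a)


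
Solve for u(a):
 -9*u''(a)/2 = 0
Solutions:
 u(a) = C1 + C2*a


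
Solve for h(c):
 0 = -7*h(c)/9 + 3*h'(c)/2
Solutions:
 h(c) = C1*exp(14*c/27)


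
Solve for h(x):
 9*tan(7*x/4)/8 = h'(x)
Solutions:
 h(x) = C1 - 9*log(cos(7*x/4))/14


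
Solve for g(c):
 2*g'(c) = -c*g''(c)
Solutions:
 g(c) = C1 + C2/c


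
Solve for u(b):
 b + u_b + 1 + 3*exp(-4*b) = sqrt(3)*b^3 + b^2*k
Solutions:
 u(b) = C1 + sqrt(3)*b^4/4 + b^3*k/3 - b^2/2 - b + 3*exp(-4*b)/4


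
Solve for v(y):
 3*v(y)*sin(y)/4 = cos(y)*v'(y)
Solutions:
 v(y) = C1/cos(y)^(3/4)


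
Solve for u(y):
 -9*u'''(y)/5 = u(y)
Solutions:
 u(y) = C3*exp(-15^(1/3)*y/3) + (C1*sin(3^(5/6)*5^(1/3)*y/6) + C2*cos(3^(5/6)*5^(1/3)*y/6))*exp(15^(1/3)*y/6)


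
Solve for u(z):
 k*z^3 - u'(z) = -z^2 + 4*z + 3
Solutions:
 u(z) = C1 + k*z^4/4 + z^3/3 - 2*z^2 - 3*z


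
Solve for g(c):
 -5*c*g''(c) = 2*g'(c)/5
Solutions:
 g(c) = C1 + C2*c^(23/25)


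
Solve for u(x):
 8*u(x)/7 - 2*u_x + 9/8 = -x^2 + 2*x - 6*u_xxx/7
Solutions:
 u(x) = C1*exp(x) + C2*exp(x*(-3 + sqrt(57))/6) + C3*exp(-x*(3 + sqrt(57))/6) - 7*x^2/8 - 21*x/16 - 105/32


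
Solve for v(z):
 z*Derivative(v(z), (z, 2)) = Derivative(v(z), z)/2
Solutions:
 v(z) = C1 + C2*z^(3/2)


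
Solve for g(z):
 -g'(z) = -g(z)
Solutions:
 g(z) = C1*exp(z)


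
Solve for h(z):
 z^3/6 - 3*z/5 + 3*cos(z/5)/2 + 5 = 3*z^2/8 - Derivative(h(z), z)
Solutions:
 h(z) = C1 - z^4/24 + z^3/8 + 3*z^2/10 - 5*z - 15*sin(z/5)/2


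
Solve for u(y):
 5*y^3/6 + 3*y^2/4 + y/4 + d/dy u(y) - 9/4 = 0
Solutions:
 u(y) = C1 - 5*y^4/24 - y^3/4 - y^2/8 + 9*y/4


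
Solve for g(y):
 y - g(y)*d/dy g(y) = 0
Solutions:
 g(y) = -sqrt(C1 + y^2)
 g(y) = sqrt(C1 + y^2)


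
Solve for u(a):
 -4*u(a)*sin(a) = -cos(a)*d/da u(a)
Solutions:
 u(a) = C1/cos(a)^4


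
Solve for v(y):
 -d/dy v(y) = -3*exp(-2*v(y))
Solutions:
 v(y) = log(-sqrt(C1 + 6*y))
 v(y) = log(C1 + 6*y)/2


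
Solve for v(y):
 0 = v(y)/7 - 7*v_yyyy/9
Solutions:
 v(y) = C1*exp(-sqrt(21)*y/7) + C2*exp(sqrt(21)*y/7) + C3*sin(sqrt(21)*y/7) + C4*cos(sqrt(21)*y/7)


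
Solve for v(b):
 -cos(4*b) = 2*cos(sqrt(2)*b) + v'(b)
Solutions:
 v(b) = C1 - sin(4*b)/4 - sqrt(2)*sin(sqrt(2)*b)


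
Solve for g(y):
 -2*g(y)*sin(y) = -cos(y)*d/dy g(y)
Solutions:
 g(y) = C1/cos(y)^2


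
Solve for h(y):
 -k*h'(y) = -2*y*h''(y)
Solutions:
 h(y) = C1 + y^(re(k)/2 + 1)*(C2*sin(log(y)*Abs(im(k))/2) + C3*cos(log(y)*im(k)/2))


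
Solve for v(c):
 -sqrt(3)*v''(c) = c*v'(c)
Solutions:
 v(c) = C1 + C2*erf(sqrt(2)*3^(3/4)*c/6)


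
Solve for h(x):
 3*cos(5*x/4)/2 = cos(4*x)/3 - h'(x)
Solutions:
 h(x) = C1 - 6*sin(5*x/4)/5 + sin(4*x)/12


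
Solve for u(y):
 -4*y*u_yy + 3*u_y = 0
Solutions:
 u(y) = C1 + C2*y^(7/4)


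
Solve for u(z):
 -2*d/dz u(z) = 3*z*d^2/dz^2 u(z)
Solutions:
 u(z) = C1 + C2*z^(1/3)


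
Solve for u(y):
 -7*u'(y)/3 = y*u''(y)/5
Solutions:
 u(y) = C1 + C2/y^(32/3)


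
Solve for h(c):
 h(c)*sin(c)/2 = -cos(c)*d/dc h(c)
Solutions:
 h(c) = C1*sqrt(cos(c))


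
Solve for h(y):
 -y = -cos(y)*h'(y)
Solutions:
 h(y) = C1 + Integral(y/cos(y), y)


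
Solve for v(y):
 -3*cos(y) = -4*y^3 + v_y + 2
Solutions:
 v(y) = C1 + y^4 - 2*y - 3*sin(y)


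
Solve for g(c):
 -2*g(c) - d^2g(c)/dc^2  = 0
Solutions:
 g(c) = C1*sin(sqrt(2)*c) + C2*cos(sqrt(2)*c)


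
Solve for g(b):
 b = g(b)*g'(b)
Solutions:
 g(b) = -sqrt(C1 + b^2)
 g(b) = sqrt(C1 + b^2)


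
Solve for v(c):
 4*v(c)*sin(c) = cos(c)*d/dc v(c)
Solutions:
 v(c) = C1/cos(c)^4


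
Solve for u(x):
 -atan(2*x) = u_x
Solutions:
 u(x) = C1 - x*atan(2*x) + log(4*x^2 + 1)/4


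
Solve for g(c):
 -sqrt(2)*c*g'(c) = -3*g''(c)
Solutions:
 g(c) = C1 + C2*erfi(2^(3/4)*sqrt(3)*c/6)


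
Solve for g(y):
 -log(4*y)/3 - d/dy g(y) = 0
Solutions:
 g(y) = C1 - y*log(y)/3 - 2*y*log(2)/3 + y/3


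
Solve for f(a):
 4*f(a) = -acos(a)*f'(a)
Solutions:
 f(a) = C1*exp(-4*Integral(1/acos(a), a))


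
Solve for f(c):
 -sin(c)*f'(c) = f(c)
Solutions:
 f(c) = C1*sqrt(cos(c) + 1)/sqrt(cos(c) - 1)


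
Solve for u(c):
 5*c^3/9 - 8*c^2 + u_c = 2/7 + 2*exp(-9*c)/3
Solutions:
 u(c) = C1 - 5*c^4/36 + 8*c^3/3 + 2*c/7 - 2*exp(-9*c)/27


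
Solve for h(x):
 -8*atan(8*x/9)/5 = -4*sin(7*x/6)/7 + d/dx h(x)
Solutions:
 h(x) = C1 - 8*x*atan(8*x/9)/5 + 9*log(64*x^2 + 81)/10 - 24*cos(7*x/6)/49


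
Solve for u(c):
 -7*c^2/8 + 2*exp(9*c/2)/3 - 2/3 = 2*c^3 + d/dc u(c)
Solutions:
 u(c) = C1 - c^4/2 - 7*c^3/24 - 2*c/3 + 4*exp(9*c/2)/27


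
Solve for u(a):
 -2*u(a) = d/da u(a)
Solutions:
 u(a) = C1*exp(-2*a)


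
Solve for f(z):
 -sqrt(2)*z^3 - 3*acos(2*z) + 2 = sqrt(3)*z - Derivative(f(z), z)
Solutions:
 f(z) = C1 + sqrt(2)*z^4/4 + sqrt(3)*z^2/2 + 3*z*acos(2*z) - 2*z - 3*sqrt(1 - 4*z^2)/2


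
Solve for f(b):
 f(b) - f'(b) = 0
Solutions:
 f(b) = C1*exp(b)


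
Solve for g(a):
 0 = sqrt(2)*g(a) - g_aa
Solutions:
 g(a) = C1*exp(-2^(1/4)*a) + C2*exp(2^(1/4)*a)


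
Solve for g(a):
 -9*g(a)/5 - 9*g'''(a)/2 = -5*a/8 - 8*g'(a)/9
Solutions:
 g(a) = C1*exp(a*(80*45^(1/3)/(sqrt(42739521) + 6561)^(1/3) + 75^(1/3)*(sqrt(42739521) + 6561)^(1/3))/270)*sin(3^(1/6)*5^(1/3)*a*(-3^(2/3)*5^(1/3)*(sqrt(42739521) + 6561)^(1/3) + 240/(sqrt(42739521) + 6561)^(1/3))/270) + C2*exp(a*(80*45^(1/3)/(sqrt(42739521) + 6561)^(1/3) + 75^(1/3)*(sqrt(42739521) + 6561)^(1/3))/270)*cos(3^(1/6)*5^(1/3)*a*(-3^(2/3)*5^(1/3)*(sqrt(42739521) + 6561)^(1/3) + 240/(sqrt(42739521) + 6561)^(1/3))/270) + C3*exp(-a*(80*45^(1/3)/(sqrt(42739521) + 6561)^(1/3) + 75^(1/3)*(sqrt(42739521) + 6561)^(1/3))/135) + 25*a/72 + 125/729


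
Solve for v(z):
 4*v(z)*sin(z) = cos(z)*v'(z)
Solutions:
 v(z) = C1/cos(z)^4


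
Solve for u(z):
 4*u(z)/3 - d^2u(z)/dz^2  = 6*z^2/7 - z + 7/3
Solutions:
 u(z) = C1*exp(-2*sqrt(3)*z/3) + C2*exp(2*sqrt(3)*z/3) + 9*z^2/14 - 3*z/4 + 19/7


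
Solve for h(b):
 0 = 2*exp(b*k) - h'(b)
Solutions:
 h(b) = C1 + 2*exp(b*k)/k


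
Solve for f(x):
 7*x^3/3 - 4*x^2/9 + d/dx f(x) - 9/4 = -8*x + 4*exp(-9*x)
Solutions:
 f(x) = C1 - 7*x^4/12 + 4*x^3/27 - 4*x^2 + 9*x/4 - 4*exp(-9*x)/9


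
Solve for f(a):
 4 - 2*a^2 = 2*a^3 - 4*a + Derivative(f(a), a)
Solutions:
 f(a) = C1 - a^4/2 - 2*a^3/3 + 2*a^2 + 4*a


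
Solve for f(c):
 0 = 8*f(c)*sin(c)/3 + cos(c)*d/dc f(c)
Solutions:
 f(c) = C1*cos(c)^(8/3)


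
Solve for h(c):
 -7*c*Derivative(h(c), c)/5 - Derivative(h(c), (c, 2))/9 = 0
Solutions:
 h(c) = C1 + C2*erf(3*sqrt(70)*c/10)


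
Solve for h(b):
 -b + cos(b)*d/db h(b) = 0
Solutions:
 h(b) = C1 + Integral(b/cos(b), b)


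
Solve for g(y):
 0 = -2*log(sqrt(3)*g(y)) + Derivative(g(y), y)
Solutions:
 -Integral(1/(2*log(_y) + log(3)), (_y, g(y))) = C1 - y


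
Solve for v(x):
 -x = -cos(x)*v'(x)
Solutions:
 v(x) = C1 + Integral(x/cos(x), x)


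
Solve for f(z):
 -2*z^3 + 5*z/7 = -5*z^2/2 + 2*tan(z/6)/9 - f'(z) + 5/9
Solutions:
 f(z) = C1 + z^4/2 - 5*z^3/6 - 5*z^2/14 + 5*z/9 - 4*log(cos(z/6))/3


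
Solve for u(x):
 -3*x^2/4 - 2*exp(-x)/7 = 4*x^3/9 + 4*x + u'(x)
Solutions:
 u(x) = C1 - x^4/9 - x^3/4 - 2*x^2 + 2*exp(-x)/7


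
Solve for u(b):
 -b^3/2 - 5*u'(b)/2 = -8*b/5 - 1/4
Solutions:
 u(b) = C1 - b^4/20 + 8*b^2/25 + b/10


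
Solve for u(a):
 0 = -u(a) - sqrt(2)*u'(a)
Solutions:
 u(a) = C1*exp(-sqrt(2)*a/2)


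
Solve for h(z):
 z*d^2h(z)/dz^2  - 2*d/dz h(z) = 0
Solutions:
 h(z) = C1 + C2*z^3


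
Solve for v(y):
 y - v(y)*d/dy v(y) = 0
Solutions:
 v(y) = -sqrt(C1 + y^2)
 v(y) = sqrt(C1 + y^2)


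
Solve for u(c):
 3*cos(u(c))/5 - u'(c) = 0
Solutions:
 -3*c/5 - log(sin(u(c)) - 1)/2 + log(sin(u(c)) + 1)/2 = C1


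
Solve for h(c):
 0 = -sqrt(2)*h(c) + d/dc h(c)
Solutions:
 h(c) = C1*exp(sqrt(2)*c)


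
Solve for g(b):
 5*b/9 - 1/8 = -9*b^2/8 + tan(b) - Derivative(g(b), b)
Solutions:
 g(b) = C1 - 3*b^3/8 - 5*b^2/18 + b/8 - log(cos(b))


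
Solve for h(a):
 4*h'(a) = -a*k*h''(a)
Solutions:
 h(a) = C1 + a^(((re(k) - 4)*re(k) + im(k)^2)/(re(k)^2 + im(k)^2))*(C2*sin(4*log(a)*Abs(im(k))/(re(k)^2 + im(k)^2)) + C3*cos(4*log(a)*im(k)/(re(k)^2 + im(k)^2)))


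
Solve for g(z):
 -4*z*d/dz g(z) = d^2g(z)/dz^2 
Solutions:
 g(z) = C1 + C2*erf(sqrt(2)*z)


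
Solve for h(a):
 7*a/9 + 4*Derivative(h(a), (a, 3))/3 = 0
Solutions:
 h(a) = C1 + C2*a + C3*a^2 - 7*a^4/288


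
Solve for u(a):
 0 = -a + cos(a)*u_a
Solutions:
 u(a) = C1 + Integral(a/cos(a), a)


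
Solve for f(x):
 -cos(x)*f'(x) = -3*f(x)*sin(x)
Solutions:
 f(x) = C1/cos(x)^3


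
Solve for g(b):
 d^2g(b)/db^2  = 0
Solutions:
 g(b) = C1 + C2*b


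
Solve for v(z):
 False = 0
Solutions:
 v(z) = C1 + 2*z*acos(-2*z) + zoo*z + sqrt(1 - 4*z^2)


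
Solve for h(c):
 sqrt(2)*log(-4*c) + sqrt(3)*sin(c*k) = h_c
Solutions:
 h(c) = C1 + sqrt(2)*c*(log(-c) - 1) + 2*sqrt(2)*c*log(2) + sqrt(3)*Piecewise((-cos(c*k)/k, Ne(k, 0)), (0, True))


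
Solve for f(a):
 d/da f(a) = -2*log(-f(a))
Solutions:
 -li(-f(a)) = C1 - 2*a


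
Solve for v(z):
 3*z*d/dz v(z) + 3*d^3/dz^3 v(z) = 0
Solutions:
 v(z) = C1 + Integral(C2*airyai(-z) + C3*airybi(-z), z)


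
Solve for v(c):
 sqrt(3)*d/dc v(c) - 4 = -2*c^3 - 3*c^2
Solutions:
 v(c) = C1 - sqrt(3)*c^4/6 - sqrt(3)*c^3/3 + 4*sqrt(3)*c/3


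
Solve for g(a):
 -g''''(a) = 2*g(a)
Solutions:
 g(a) = (C1*sin(2^(3/4)*a/2) + C2*cos(2^(3/4)*a/2))*exp(-2^(3/4)*a/2) + (C3*sin(2^(3/4)*a/2) + C4*cos(2^(3/4)*a/2))*exp(2^(3/4)*a/2)


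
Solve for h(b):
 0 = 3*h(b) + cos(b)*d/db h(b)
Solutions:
 h(b) = C1*(sin(b) - 1)^(3/2)/(sin(b) + 1)^(3/2)


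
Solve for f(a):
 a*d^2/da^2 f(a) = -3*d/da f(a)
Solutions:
 f(a) = C1 + C2/a^2


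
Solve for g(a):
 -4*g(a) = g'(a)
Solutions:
 g(a) = C1*exp(-4*a)


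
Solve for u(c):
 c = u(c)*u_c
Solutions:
 u(c) = -sqrt(C1 + c^2)
 u(c) = sqrt(C1 + c^2)


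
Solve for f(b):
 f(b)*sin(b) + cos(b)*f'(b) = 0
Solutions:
 f(b) = C1*cos(b)


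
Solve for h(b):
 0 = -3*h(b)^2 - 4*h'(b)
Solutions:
 h(b) = 4/(C1 + 3*b)


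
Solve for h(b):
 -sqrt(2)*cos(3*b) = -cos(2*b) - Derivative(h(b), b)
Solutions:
 h(b) = C1 - sin(2*b)/2 + sqrt(2)*sin(3*b)/3


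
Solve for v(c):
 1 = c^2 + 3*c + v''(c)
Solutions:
 v(c) = C1 + C2*c - c^4/12 - c^3/2 + c^2/2


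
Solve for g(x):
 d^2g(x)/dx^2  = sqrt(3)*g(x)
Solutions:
 g(x) = C1*exp(-3^(1/4)*x) + C2*exp(3^(1/4)*x)


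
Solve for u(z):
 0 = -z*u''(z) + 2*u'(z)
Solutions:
 u(z) = C1 + C2*z^3


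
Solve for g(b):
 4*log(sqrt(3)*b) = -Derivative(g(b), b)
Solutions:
 g(b) = C1 - 4*b*log(b) - b*log(9) + 4*b


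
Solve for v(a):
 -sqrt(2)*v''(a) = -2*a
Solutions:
 v(a) = C1 + C2*a + sqrt(2)*a^3/6


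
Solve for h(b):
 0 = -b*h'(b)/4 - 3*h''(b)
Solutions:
 h(b) = C1 + C2*erf(sqrt(6)*b/12)


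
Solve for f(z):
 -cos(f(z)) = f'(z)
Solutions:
 f(z) = pi - asin((C1 + exp(2*z))/(C1 - exp(2*z)))
 f(z) = asin((C1 + exp(2*z))/(C1 - exp(2*z)))


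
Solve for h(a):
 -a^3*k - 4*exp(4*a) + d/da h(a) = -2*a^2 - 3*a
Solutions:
 h(a) = C1 + a^4*k/4 - 2*a^3/3 - 3*a^2/2 + exp(4*a)


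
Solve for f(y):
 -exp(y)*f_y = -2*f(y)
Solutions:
 f(y) = C1*exp(-2*exp(-y))


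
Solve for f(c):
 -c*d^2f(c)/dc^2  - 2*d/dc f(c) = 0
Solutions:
 f(c) = C1 + C2/c


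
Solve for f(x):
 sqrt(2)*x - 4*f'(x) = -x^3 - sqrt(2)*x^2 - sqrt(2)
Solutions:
 f(x) = C1 + x^4/16 + sqrt(2)*x^3/12 + sqrt(2)*x^2/8 + sqrt(2)*x/4


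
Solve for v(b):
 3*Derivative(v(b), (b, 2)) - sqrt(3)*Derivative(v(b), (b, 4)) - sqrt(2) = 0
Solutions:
 v(b) = C1 + C2*b + C3*exp(-3^(1/4)*b) + C4*exp(3^(1/4)*b) + sqrt(2)*b^2/6


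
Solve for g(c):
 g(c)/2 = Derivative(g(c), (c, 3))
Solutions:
 g(c) = C3*exp(2^(2/3)*c/2) + (C1*sin(2^(2/3)*sqrt(3)*c/4) + C2*cos(2^(2/3)*sqrt(3)*c/4))*exp(-2^(2/3)*c/4)


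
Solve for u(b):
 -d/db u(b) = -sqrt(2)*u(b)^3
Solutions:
 u(b) = -sqrt(2)*sqrt(-1/(C1 + sqrt(2)*b))/2
 u(b) = sqrt(2)*sqrt(-1/(C1 + sqrt(2)*b))/2


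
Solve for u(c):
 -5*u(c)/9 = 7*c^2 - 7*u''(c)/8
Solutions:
 u(c) = C1*exp(-2*sqrt(70)*c/21) + C2*exp(2*sqrt(70)*c/21) - 63*c^2/5 - 3969/100


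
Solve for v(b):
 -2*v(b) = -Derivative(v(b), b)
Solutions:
 v(b) = C1*exp(2*b)


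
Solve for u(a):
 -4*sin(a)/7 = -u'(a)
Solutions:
 u(a) = C1 - 4*cos(a)/7


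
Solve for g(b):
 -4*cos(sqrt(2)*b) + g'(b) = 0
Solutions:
 g(b) = C1 + 2*sqrt(2)*sin(sqrt(2)*b)


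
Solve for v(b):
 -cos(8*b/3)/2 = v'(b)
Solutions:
 v(b) = C1 - 3*sin(8*b/3)/16


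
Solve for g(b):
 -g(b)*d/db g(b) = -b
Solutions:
 g(b) = -sqrt(C1 + b^2)
 g(b) = sqrt(C1 + b^2)


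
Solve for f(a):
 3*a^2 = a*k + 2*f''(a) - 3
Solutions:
 f(a) = C1 + C2*a + a^4/8 - a^3*k/12 + 3*a^2/4


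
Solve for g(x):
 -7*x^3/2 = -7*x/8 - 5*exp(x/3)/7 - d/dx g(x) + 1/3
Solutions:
 g(x) = C1 + 7*x^4/8 - 7*x^2/16 + x/3 - 15*exp(x/3)/7


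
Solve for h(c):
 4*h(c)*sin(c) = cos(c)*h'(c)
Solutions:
 h(c) = C1/cos(c)^4


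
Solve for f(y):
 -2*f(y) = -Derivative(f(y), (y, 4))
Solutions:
 f(y) = C1*exp(-2^(1/4)*y) + C2*exp(2^(1/4)*y) + C3*sin(2^(1/4)*y) + C4*cos(2^(1/4)*y)


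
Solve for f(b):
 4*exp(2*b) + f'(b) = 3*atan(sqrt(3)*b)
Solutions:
 f(b) = C1 + 3*b*atan(sqrt(3)*b) - 2*exp(2*b) - sqrt(3)*log(3*b^2 + 1)/2


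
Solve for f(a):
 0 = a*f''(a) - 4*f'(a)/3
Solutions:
 f(a) = C1 + C2*a^(7/3)


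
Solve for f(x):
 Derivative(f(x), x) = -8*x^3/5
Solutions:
 f(x) = C1 - 2*x^4/5


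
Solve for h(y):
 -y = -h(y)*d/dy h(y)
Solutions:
 h(y) = -sqrt(C1 + y^2)
 h(y) = sqrt(C1 + y^2)


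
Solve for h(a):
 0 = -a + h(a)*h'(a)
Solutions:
 h(a) = -sqrt(C1 + a^2)
 h(a) = sqrt(C1 + a^2)


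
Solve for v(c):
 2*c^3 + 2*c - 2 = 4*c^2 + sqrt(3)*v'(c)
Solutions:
 v(c) = C1 + sqrt(3)*c^4/6 - 4*sqrt(3)*c^3/9 + sqrt(3)*c^2/3 - 2*sqrt(3)*c/3


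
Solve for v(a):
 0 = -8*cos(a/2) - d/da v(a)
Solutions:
 v(a) = C1 - 16*sin(a/2)


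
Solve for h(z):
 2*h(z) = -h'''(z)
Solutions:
 h(z) = C3*exp(-2^(1/3)*z) + (C1*sin(2^(1/3)*sqrt(3)*z/2) + C2*cos(2^(1/3)*sqrt(3)*z/2))*exp(2^(1/3)*z/2)


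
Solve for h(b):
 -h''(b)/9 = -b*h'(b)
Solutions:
 h(b) = C1 + C2*erfi(3*sqrt(2)*b/2)


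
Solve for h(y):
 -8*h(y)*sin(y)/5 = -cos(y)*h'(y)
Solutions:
 h(y) = C1/cos(y)^(8/5)


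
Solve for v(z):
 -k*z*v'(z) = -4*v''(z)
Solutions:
 v(z) = Piecewise((-sqrt(2)*sqrt(pi)*C1*erf(sqrt(2)*z*sqrt(-k)/4)/sqrt(-k) - C2, (k > 0) | (k < 0)), (-C1*z - C2, True))


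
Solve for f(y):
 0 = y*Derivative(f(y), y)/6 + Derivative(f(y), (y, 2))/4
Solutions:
 f(y) = C1 + C2*erf(sqrt(3)*y/3)


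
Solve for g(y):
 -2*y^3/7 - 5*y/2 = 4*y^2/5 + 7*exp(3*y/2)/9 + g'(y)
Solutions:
 g(y) = C1 - y^4/14 - 4*y^3/15 - 5*y^2/4 - 14*exp(3*y/2)/27


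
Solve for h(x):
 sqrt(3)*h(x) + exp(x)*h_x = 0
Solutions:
 h(x) = C1*exp(sqrt(3)*exp(-x))


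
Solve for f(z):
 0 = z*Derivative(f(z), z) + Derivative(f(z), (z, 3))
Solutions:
 f(z) = C1 + Integral(C2*airyai(-z) + C3*airybi(-z), z)


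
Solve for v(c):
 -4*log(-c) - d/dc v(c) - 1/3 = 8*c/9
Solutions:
 v(c) = C1 - 4*c^2/9 - 4*c*log(-c) + 11*c/3


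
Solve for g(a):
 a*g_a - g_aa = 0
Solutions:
 g(a) = C1 + C2*erfi(sqrt(2)*a/2)


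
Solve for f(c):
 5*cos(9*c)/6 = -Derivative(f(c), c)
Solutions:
 f(c) = C1 - 5*sin(9*c)/54


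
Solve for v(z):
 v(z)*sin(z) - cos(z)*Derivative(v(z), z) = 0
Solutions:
 v(z) = C1/cos(z)


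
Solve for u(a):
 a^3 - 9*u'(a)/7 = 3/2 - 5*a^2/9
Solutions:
 u(a) = C1 + 7*a^4/36 + 35*a^3/243 - 7*a/6


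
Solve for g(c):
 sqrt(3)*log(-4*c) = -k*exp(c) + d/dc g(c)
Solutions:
 g(c) = C1 + sqrt(3)*c*log(-c) + sqrt(3)*c*(-1 + 2*log(2)) + k*exp(c)


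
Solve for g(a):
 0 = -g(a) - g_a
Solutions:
 g(a) = C1*exp(-a)


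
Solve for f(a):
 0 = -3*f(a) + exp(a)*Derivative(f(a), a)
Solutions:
 f(a) = C1*exp(-3*exp(-a))


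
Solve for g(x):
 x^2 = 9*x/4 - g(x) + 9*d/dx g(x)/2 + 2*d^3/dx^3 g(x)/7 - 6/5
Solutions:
 g(x) = C1*exp(7^(1/3)*x*(-(2 + sqrt(193))^(1/3) + 3*7^(1/3)/(2 + sqrt(193))^(1/3))/4)*sin(sqrt(3)*7^(1/3)*x*(3*7^(1/3)/(2 + sqrt(193))^(1/3) + (2 + sqrt(193))^(1/3))/4) + C2*exp(7^(1/3)*x*(-(2 + sqrt(193))^(1/3) + 3*7^(1/3)/(2 + sqrt(193))^(1/3))/4)*cos(sqrt(3)*7^(1/3)*x*(3*7^(1/3)/(2 + sqrt(193))^(1/3) + (2 + sqrt(193))^(1/3))/4) + C3*exp(-7^(1/3)*x*(-(2 + sqrt(193))^(1/3) + 3*7^(1/3)/(2 + sqrt(193))^(1/3))/2) - x^2 - 27*x/4 - 1263/40


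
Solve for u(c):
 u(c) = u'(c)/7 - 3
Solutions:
 u(c) = C1*exp(7*c) - 3


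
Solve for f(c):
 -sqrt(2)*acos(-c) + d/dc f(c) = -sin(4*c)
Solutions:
 f(c) = C1 + sqrt(2)*(c*acos(-c) + sqrt(1 - c^2)) + cos(4*c)/4


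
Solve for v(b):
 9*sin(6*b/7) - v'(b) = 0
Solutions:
 v(b) = C1 - 21*cos(6*b/7)/2


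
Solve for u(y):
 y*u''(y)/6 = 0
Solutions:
 u(y) = C1 + C2*y


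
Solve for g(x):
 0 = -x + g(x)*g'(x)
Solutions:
 g(x) = -sqrt(C1 + x^2)
 g(x) = sqrt(C1 + x^2)


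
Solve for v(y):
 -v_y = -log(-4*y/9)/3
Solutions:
 v(y) = C1 + y*log(-y)/3 + y*(-2*log(3) - 1 + 2*log(2))/3


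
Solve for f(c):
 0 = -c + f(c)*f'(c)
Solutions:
 f(c) = -sqrt(C1 + c^2)
 f(c) = sqrt(C1 + c^2)


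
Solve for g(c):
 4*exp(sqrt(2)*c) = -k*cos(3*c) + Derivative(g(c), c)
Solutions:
 g(c) = C1 + k*sin(3*c)/3 + 2*sqrt(2)*exp(sqrt(2)*c)


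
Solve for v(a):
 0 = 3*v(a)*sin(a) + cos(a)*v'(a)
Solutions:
 v(a) = C1*cos(a)^3


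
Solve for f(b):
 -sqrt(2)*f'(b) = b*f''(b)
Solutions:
 f(b) = C1 + C2*b^(1 - sqrt(2))


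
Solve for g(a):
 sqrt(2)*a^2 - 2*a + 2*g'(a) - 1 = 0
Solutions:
 g(a) = C1 - sqrt(2)*a^3/6 + a^2/2 + a/2


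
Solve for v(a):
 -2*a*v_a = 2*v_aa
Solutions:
 v(a) = C1 + C2*erf(sqrt(2)*a/2)


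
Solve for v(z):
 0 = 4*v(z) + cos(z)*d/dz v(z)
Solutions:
 v(z) = C1*(sin(z)^2 - 2*sin(z) + 1)/(sin(z)^2 + 2*sin(z) + 1)


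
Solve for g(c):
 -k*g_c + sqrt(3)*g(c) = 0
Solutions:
 g(c) = C1*exp(sqrt(3)*c/k)


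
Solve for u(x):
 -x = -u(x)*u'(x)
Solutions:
 u(x) = -sqrt(C1 + x^2)
 u(x) = sqrt(C1 + x^2)


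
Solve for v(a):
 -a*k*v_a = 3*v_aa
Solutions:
 v(a) = Piecewise((-sqrt(6)*sqrt(pi)*C1*erf(sqrt(6)*a*sqrt(k)/6)/(2*sqrt(k)) - C2, (k > 0) | (k < 0)), (-C1*a - C2, True))


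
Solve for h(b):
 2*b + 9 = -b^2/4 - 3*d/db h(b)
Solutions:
 h(b) = C1 - b^3/36 - b^2/3 - 3*b


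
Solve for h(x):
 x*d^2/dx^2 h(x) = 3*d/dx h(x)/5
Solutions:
 h(x) = C1 + C2*x^(8/5)


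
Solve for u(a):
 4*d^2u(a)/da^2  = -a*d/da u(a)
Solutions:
 u(a) = C1 + C2*erf(sqrt(2)*a/4)


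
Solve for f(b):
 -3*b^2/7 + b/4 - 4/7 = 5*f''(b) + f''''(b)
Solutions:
 f(b) = C1 + C2*b + C3*sin(sqrt(5)*b) + C4*cos(sqrt(5)*b) - b^4/140 + b^3/120 - b^2/25


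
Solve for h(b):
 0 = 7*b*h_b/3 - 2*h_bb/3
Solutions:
 h(b) = C1 + C2*erfi(sqrt(7)*b/2)


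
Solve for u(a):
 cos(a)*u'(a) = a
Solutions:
 u(a) = C1 + Integral(a/cos(a), a)


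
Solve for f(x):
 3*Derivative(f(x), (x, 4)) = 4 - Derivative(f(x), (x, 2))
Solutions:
 f(x) = C1 + C2*x + C3*sin(sqrt(3)*x/3) + C4*cos(sqrt(3)*x/3) + 2*x^2


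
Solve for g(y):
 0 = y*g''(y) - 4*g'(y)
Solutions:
 g(y) = C1 + C2*y^5


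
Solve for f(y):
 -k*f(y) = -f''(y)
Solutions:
 f(y) = C1*exp(-sqrt(k)*y) + C2*exp(sqrt(k)*y)


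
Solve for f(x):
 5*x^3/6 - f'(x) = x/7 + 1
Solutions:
 f(x) = C1 + 5*x^4/24 - x^2/14 - x


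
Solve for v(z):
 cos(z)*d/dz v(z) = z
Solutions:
 v(z) = C1 + Integral(z/cos(z), z)


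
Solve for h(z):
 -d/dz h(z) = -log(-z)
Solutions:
 h(z) = C1 + z*log(-z) - z


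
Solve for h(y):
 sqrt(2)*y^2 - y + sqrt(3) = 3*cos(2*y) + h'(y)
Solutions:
 h(y) = C1 + sqrt(2)*y^3/3 - y^2/2 + sqrt(3)*y - 3*sin(2*y)/2


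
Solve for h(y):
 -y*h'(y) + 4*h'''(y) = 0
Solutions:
 h(y) = C1 + Integral(C2*airyai(2^(1/3)*y/2) + C3*airybi(2^(1/3)*y/2), y)


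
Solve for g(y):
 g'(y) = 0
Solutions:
 g(y) = C1


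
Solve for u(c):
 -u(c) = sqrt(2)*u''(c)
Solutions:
 u(c) = C1*sin(2^(3/4)*c/2) + C2*cos(2^(3/4)*c/2)


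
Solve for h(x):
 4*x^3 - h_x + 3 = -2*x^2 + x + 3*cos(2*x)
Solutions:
 h(x) = C1 + x^4 + 2*x^3/3 - x^2/2 + 3*x - 3*sin(x)*cos(x)


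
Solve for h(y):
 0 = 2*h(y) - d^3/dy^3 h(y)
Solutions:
 h(y) = C3*exp(2^(1/3)*y) + (C1*sin(2^(1/3)*sqrt(3)*y/2) + C2*cos(2^(1/3)*sqrt(3)*y/2))*exp(-2^(1/3)*y/2)


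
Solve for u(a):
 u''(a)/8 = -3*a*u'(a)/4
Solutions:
 u(a) = C1 + C2*erf(sqrt(3)*a)


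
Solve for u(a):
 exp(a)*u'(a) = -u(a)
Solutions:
 u(a) = C1*exp(exp(-a))


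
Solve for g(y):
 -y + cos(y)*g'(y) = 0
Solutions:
 g(y) = C1 + Integral(y/cos(y), y)


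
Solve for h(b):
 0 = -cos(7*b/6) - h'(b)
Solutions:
 h(b) = C1 - 6*sin(7*b/6)/7


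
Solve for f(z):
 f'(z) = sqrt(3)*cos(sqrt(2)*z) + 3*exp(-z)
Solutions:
 f(z) = C1 + sqrt(6)*sin(sqrt(2)*z)/2 - 3*exp(-z)


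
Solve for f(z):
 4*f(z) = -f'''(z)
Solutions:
 f(z) = C3*exp(-2^(2/3)*z) + (C1*sin(2^(2/3)*sqrt(3)*z/2) + C2*cos(2^(2/3)*sqrt(3)*z/2))*exp(2^(2/3)*z/2)


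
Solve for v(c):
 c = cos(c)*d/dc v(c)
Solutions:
 v(c) = C1 + Integral(c/cos(c), c)


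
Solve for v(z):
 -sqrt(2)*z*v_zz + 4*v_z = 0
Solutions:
 v(z) = C1 + C2*z^(1 + 2*sqrt(2))


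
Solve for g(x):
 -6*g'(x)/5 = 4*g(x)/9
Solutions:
 g(x) = C1*exp(-10*x/27)


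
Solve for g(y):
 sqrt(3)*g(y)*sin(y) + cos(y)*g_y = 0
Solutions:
 g(y) = C1*cos(y)^(sqrt(3))


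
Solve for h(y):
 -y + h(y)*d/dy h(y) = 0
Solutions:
 h(y) = -sqrt(C1 + y^2)
 h(y) = sqrt(C1 + y^2)


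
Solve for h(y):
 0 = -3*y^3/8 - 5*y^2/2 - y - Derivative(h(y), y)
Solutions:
 h(y) = C1 - 3*y^4/32 - 5*y^3/6 - y^2/2


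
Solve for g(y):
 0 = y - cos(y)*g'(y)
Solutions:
 g(y) = C1 + Integral(y/cos(y), y)


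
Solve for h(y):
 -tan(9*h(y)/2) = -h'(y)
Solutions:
 h(y) = -2*asin(C1*exp(9*y/2))/9 + 2*pi/9
 h(y) = 2*asin(C1*exp(9*y/2))/9


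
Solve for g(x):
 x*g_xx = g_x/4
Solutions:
 g(x) = C1 + C2*x^(5/4)


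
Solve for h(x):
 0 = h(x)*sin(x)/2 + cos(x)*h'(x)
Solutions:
 h(x) = C1*sqrt(cos(x))


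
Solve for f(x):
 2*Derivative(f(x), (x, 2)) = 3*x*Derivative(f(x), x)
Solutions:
 f(x) = C1 + C2*erfi(sqrt(3)*x/2)


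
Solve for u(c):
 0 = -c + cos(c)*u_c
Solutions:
 u(c) = C1 + Integral(c/cos(c), c)


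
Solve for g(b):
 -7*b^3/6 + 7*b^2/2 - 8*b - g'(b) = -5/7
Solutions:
 g(b) = C1 - 7*b^4/24 + 7*b^3/6 - 4*b^2 + 5*b/7


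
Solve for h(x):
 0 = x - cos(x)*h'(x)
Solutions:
 h(x) = C1 + Integral(x/cos(x), x)


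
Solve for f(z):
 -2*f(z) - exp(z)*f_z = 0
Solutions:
 f(z) = C1*exp(2*exp(-z))


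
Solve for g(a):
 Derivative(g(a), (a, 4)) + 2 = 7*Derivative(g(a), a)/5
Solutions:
 g(a) = C1 + C4*exp(5^(2/3)*7^(1/3)*a/5) + 10*a/7 + (C2*sin(sqrt(3)*5^(2/3)*7^(1/3)*a/10) + C3*cos(sqrt(3)*5^(2/3)*7^(1/3)*a/10))*exp(-5^(2/3)*7^(1/3)*a/10)


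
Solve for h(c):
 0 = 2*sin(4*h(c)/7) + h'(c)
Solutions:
 2*c + 7*log(cos(4*h(c)/7) - 1)/8 - 7*log(cos(4*h(c)/7) + 1)/8 = C1


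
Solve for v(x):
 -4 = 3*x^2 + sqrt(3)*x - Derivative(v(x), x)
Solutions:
 v(x) = C1 + x^3 + sqrt(3)*x^2/2 + 4*x


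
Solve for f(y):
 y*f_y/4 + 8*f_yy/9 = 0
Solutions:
 f(y) = C1 + C2*erf(3*y/8)


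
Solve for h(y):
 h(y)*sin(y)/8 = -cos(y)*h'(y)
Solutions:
 h(y) = C1*cos(y)^(1/8)


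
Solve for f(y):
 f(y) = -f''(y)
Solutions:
 f(y) = C1*sin(y) + C2*cos(y)


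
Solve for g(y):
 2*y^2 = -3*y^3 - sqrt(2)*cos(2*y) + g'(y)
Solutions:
 g(y) = C1 + 3*y^4/4 + 2*y^3/3 + sqrt(2)*sin(2*y)/2


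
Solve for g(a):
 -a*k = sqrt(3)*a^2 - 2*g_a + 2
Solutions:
 g(a) = C1 + sqrt(3)*a^3/6 + a^2*k/4 + a


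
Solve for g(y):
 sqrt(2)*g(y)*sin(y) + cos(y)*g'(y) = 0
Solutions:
 g(y) = C1*cos(y)^(sqrt(2))


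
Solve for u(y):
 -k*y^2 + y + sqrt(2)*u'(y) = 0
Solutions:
 u(y) = C1 + sqrt(2)*k*y^3/6 - sqrt(2)*y^2/4


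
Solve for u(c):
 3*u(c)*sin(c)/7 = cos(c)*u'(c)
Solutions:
 u(c) = C1/cos(c)^(3/7)


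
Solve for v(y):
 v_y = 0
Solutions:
 v(y) = C1


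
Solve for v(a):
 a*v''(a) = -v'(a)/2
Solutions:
 v(a) = C1 + C2*sqrt(a)


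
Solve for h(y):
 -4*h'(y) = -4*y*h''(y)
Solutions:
 h(y) = C1 + C2*y^2


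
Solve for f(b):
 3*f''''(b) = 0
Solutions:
 f(b) = C1 + C2*b + C3*b^2 + C4*b^3


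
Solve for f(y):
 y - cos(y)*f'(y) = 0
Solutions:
 f(y) = C1 + Integral(y/cos(y), y)


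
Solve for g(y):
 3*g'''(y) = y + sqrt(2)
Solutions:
 g(y) = C1 + C2*y + C3*y^2 + y^4/72 + sqrt(2)*y^3/18


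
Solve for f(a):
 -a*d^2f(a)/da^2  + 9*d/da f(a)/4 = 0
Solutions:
 f(a) = C1 + C2*a^(13/4)


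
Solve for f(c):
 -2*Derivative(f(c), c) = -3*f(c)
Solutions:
 f(c) = C1*exp(3*c/2)


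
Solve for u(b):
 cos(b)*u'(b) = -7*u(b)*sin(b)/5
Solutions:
 u(b) = C1*cos(b)^(7/5)


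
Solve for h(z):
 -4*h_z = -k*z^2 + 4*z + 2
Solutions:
 h(z) = C1 + k*z^3/12 - z^2/2 - z/2


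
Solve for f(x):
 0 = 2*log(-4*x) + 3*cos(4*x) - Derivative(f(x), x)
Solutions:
 f(x) = C1 + 2*x*log(-x) - 2*x + 4*x*log(2) + 3*sin(4*x)/4


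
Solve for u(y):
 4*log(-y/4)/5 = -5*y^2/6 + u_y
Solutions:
 u(y) = C1 + 5*y^3/18 + 4*y*log(-y)/5 + 4*y*(-2*log(2) - 1)/5


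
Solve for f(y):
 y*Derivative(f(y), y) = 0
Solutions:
 f(y) = C1


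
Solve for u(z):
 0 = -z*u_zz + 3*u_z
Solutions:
 u(z) = C1 + C2*z^4


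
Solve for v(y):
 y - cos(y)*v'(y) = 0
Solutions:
 v(y) = C1 + Integral(y/cos(y), y)


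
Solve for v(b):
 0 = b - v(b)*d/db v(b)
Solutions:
 v(b) = -sqrt(C1 + b^2)
 v(b) = sqrt(C1 + b^2)


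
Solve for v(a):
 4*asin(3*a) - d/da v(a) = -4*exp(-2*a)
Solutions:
 v(a) = C1 + 4*a*asin(3*a) + 4*sqrt(1 - 9*a^2)/3 - 2*exp(-2*a)


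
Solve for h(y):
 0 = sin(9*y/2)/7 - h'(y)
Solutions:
 h(y) = C1 - 2*cos(9*y/2)/63


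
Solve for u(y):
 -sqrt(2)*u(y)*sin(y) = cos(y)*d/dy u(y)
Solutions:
 u(y) = C1*cos(y)^(sqrt(2))


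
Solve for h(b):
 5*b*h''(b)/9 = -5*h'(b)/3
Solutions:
 h(b) = C1 + C2/b^2


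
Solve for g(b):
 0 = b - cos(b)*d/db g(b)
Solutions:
 g(b) = C1 + Integral(b/cos(b), b)


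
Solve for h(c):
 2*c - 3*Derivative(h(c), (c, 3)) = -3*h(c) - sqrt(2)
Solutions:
 h(c) = C3*exp(c) - 2*c/3 + (C1*sin(sqrt(3)*c/2) + C2*cos(sqrt(3)*c/2))*exp(-c/2) - sqrt(2)/3


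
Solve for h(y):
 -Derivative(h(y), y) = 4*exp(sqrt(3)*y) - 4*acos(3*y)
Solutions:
 h(y) = C1 + 4*y*acos(3*y) - 4*sqrt(1 - 9*y^2)/3 - 4*sqrt(3)*exp(sqrt(3)*y)/3


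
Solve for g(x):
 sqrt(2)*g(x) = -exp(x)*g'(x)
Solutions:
 g(x) = C1*exp(sqrt(2)*exp(-x))


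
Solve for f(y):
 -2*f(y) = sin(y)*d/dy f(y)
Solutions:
 f(y) = C1*(cos(y) + 1)/(cos(y) - 1)


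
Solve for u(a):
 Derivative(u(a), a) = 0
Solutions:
 u(a) = C1


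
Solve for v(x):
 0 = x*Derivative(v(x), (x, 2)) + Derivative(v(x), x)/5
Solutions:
 v(x) = C1 + C2*x^(4/5)


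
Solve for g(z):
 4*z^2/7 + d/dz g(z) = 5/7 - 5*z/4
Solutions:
 g(z) = C1 - 4*z^3/21 - 5*z^2/8 + 5*z/7
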